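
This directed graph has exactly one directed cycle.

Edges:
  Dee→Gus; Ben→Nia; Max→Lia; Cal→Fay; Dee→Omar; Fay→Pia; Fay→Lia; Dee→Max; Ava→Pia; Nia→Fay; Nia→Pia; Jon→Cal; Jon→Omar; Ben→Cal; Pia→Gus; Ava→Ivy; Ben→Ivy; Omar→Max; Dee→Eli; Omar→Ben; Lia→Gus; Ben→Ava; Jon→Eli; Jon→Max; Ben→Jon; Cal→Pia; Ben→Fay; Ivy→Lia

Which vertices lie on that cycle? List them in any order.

DFS with gray/black marking from Omar:
Omar gray
  Ben gray
    Cal gray
      Fay gray
        Lia gray
          Gus gray
          Gus black
        Lia black
        Pia gray
          Pia→Gus: Gus black — skip
        Pia black
      Fay black
      Cal→Pia: Pia black — skip
    Cal black
    Ava gray
      Ava→Pia: Pia black — skip
      Ivy gray
        Ivy→Lia: Lia black — skip
      Ivy black
    Ava black
    Ben→Fay: Fay black — skip
    Ben→Ivy: Ivy black — skip
    Jon gray
      Eli gray
      Eli black
      Max gray
        Max→Lia: Lia black — skip
      Max black
      Jon→Cal: Cal black — skip
      Jon→Omar: Omar is gray → back edge
Back edge closes the cycle Omar → Ben → Jon → Omar; its vertices are {Ben, Jon, Omar}.

Ben, Jon, Omar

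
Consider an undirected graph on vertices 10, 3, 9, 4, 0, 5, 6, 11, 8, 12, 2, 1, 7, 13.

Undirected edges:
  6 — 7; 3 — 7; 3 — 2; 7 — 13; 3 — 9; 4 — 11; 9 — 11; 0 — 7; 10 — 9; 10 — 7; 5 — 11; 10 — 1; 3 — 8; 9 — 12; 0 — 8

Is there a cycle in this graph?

DFS, tracking each vertex's parent; an edge to a visited non-parent vertex closes a cycle.
Start from 1:
visit 1 (parent –)
  visit 10 (parent 1)
    visit 7 (parent 10)
      visit 3 (parent 7)
        visit 9 (parent 3)
          9–3: parent, skip
          9–10: 10 visited and ≠ parent → cycle
Cycle: 10 – 7 – 3 – 9 – 10.

Yes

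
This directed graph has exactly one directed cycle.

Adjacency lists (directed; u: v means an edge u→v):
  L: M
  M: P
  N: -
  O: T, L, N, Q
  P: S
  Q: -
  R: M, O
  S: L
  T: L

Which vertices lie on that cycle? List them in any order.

DFS with gray/black marking from L:
L gray
  M gray
    P gray
      S gray
        S→L: L is gray → back edge
Back edge closes the cycle L → M → P → S → L; its vertices are {L, M, P, S}.

L, M, P, S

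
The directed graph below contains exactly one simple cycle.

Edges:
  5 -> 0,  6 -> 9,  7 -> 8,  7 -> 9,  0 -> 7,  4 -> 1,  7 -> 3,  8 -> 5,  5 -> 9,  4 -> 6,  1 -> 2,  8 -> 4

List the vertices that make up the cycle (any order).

0, 5, 7, 8

DFS with gray/black marking from 0:
0 gray
  7 gray
    9 gray
    9 black
    8 gray
      5 gray
        5→0: 0 is gray → back edge
Back edge closes the cycle 0 → 7 → 8 → 5 → 0; its vertices are {0, 5, 7, 8}.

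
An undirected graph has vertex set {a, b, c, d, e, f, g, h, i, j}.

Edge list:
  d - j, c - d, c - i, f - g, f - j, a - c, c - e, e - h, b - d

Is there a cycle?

No

DFS, tracking each vertex's parent; an edge to a visited non-parent vertex closes a cycle.
Start from c:
visit c (parent –)
  visit a (parent c)
    a–c: parent, skip
  visit i (parent c)
    i–c: parent, skip
  visit e (parent c)
    e–c: parent, skip
    visit h (parent e)
      h–e: parent, skip
  visit d (parent c)
    visit b (parent d)
      b–d: parent, skip
    visit j (parent d)
      j–d: parent, skip
      visit f (parent j)
        f–j: parent, skip
        visit g (parent f)
          g–f: parent, skip
    d–c: parent, skip
No non-parent visited neighbor found — the graph is a forest.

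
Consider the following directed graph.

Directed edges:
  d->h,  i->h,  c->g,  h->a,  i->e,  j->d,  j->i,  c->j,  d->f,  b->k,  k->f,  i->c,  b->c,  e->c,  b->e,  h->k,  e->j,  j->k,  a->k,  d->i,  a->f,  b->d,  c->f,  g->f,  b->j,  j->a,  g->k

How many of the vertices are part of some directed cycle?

5

A vertex is on a directed cycle iff it belongs to a strongly connected component of size ≥ 2 (or has a self-loop).
The vertices on cycles are {c, d, e, i, j} — 5 in total.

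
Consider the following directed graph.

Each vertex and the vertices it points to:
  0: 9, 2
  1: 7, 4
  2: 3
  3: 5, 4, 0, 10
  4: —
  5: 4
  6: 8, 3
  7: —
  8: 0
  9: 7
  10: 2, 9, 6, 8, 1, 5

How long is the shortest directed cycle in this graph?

For each vertex v, BFS finds the shortest path from v back to v.
The shortest such closed walk is 10 → 6 → 3 → 10, length 3.

3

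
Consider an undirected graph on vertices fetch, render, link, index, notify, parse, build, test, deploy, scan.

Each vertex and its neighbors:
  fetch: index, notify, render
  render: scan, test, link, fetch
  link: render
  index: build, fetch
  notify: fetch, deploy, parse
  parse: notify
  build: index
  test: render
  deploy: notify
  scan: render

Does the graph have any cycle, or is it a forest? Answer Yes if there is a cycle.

No

DFS, tracking each vertex's parent; an edge to a visited non-parent vertex closes a cycle.
Start from scan:
visit scan (parent –)
  visit render (parent scan)
    render–scan: parent, skip
    visit test (parent render)
      test–render: parent, skip
    visit link (parent render)
      link–render: parent, skip
    visit fetch (parent render)
      visit index (parent fetch)
        visit build (parent index)
          build–index: parent, skip
        index–fetch: parent, skip
      visit notify (parent fetch)
        notify–fetch: parent, skip
        visit deploy (parent notify)
          deploy–notify: parent, skip
        visit parse (parent notify)
          parse–notify: parent, skip
      fetch–render: parent, skip
No non-parent visited neighbor found — the graph is a forest.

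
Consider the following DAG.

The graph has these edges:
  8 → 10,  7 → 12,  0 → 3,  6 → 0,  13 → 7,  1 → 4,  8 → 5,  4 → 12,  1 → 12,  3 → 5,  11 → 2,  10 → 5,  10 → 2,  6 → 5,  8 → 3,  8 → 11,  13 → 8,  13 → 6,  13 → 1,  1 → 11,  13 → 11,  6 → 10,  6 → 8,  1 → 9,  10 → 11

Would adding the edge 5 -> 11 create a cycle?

No

Adding 5→11 creates a cycle iff 11 can already reach 5.
Explore from 11: no path reaches 5. The graph stays acyclic.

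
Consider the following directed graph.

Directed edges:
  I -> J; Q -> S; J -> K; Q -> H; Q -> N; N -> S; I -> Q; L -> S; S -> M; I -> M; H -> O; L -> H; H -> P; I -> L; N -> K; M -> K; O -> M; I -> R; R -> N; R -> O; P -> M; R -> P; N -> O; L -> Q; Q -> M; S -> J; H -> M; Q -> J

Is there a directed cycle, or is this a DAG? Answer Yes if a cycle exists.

DFS with white/gray/black marking, starting from R:
R gray
  P gray
    M gray
      K gray
      K black
    M black
  P black
  N gray
    S gray
      S→M: M black — skip
      J gray
        J→K: K black — skip
      J black
    S black
    N→K: K black — skip
    O gray
      O→M: M black — skip
    O black
  N black
  R→O: O black — skip
R black
H gray
  H→P: P black — skip
  H→O: O black — skip
  H→M: M black — skip
H black
I gray
  Q gray
    Q→J: J black — skip
    Q→H: H black — skip
    Q→S: S black — skip
    Q→N: N black — skip
    Q→M: M black — skip
  Q black
  I→J: J black — skip
  I→R: R black — skip
  L gray
    L→Q: Q black — skip
    L→H: H black — skip
    L→S: S black — skip
  L black
  I→M: M black — skip
I black
Every edge goes to a white or black vertex — no back edge, so the graph is acyclic.

No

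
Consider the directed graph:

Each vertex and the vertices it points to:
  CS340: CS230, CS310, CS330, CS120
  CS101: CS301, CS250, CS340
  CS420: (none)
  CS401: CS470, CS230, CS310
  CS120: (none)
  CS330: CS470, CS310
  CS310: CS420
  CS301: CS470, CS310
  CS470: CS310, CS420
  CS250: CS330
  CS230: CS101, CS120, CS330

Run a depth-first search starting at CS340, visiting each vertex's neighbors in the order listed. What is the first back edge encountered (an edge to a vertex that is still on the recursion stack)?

CS101->CS340

DFS from CS340 (visiting each vertex's neighbors in the order listed); mark gray on enter, black on exit:
CS340 gray
  CS230 gray
    CS101 gray
      CS301 gray
        CS470 gray
          CS310 gray
            CS420 gray
            CS420 black
          CS310 black
          CS470→CS420: CS420 black — skip
        CS470 black
        CS301→CS310: CS310 black — skip
      CS301 black
      CS250 gray
        CS330 gray
          CS330→CS470: CS470 black — skip
          CS330→CS310: CS310 black — skip
        CS330 black
      CS250 black
      CS101→CS340: CS340 is gray → back edge
First back edge: CS101 → CS340.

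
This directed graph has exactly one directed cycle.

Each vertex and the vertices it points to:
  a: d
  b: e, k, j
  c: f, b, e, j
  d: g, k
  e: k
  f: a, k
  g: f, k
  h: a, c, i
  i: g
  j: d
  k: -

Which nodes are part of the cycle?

DFS with gray/black marking from f:
f gray
  a gray
    d gray
      g gray
        g→f: f is gray → back edge
Back edge closes the cycle f → a → d → g → f; its vertices are {a, d, f, g}.

a, d, f, g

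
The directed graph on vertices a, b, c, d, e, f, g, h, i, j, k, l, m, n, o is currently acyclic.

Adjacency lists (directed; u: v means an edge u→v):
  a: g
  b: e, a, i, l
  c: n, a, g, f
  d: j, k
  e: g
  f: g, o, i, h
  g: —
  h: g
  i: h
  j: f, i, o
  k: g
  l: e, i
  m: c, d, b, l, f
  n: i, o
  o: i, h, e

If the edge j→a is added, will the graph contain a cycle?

Adding j→a creates a cycle iff a can already reach j.
Explore from a: no path reaches j. The graph stays acyclic.

No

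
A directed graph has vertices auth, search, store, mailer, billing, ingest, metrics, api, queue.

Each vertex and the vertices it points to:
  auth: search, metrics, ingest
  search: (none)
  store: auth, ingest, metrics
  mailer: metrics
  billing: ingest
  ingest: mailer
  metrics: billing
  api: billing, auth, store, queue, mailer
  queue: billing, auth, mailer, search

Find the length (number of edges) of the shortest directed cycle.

For each vertex v, BFS finds the shortest path from v back to v.
The shortest such closed walk is ingest → mailer → metrics → billing → ingest, length 4.

4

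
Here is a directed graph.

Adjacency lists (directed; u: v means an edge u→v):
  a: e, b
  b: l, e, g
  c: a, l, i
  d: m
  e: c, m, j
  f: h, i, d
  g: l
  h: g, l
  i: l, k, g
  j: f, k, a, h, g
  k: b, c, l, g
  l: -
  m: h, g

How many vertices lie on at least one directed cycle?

8

A vertex is on a directed cycle iff it belongs to a strongly connected component of size ≥ 2 (or has a self-loop).
The vertices on cycles are {a, b, c, e, f, i, j, k} — 8 in total.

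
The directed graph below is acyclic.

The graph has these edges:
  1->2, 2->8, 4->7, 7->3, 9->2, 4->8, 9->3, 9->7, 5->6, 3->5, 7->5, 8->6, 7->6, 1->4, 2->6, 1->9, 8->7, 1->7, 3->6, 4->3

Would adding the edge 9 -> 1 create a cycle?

Adding 9→1 creates a cycle iff 1 can already reach 9.
Path from 1: 1 → 9.
So 1 → … → 9 → 1 is a cycle.

Yes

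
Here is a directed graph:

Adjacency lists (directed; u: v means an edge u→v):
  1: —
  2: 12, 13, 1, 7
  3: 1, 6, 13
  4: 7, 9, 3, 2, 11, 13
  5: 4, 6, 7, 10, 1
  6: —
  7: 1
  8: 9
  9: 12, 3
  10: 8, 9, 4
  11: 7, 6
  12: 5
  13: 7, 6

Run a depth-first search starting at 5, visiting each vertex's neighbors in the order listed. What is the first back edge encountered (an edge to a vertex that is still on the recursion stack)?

12→5

DFS from 5 (visiting each vertex's neighbors in the order listed); mark gray on enter, black on exit:
5 gray
  4 gray
    7 gray
      1 gray
      1 black
    7 black
    9 gray
      12 gray
        12→5: 5 is gray → back edge
First back edge: 12 → 5.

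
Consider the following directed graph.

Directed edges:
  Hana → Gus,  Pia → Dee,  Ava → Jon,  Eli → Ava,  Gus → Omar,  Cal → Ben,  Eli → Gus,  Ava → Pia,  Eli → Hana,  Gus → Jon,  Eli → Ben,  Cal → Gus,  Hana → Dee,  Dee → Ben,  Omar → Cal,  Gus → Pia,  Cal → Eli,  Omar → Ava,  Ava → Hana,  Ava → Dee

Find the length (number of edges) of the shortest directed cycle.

3

For each vertex v, BFS finds the shortest path from v back to v.
The shortest such closed walk is Gus → Omar → Cal → Gus, length 3.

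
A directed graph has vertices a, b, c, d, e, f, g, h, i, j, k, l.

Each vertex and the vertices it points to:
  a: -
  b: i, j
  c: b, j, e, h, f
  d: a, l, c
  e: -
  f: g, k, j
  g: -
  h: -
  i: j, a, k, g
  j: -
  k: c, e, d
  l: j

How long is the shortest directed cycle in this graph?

For each vertex v, BFS finds the shortest path from v back to v.
The shortest such closed walk is k → c → f → k, length 3.

3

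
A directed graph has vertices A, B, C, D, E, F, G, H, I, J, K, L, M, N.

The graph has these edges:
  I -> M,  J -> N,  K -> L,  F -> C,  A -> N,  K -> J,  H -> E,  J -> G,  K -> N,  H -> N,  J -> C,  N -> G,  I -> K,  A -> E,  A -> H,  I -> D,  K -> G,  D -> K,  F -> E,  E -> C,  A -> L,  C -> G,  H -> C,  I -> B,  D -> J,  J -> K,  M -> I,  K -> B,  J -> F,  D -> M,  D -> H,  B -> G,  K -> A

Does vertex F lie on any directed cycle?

No

F lies on a cycle iff there is a path from F back to itself.
Exploring from F, it never reaches itself; equivalently, its strongly connected component is a singleton.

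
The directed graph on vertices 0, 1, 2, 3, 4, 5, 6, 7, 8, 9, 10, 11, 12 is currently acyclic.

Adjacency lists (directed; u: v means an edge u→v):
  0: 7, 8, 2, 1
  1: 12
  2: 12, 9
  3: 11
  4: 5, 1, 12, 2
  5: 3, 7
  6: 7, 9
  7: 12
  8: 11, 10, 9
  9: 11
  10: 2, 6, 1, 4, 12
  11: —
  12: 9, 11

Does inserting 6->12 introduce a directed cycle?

Adding 6→12 creates a cycle iff 12 can already reach 6.
Explore from 12: no path reaches 6. The graph stays acyclic.

No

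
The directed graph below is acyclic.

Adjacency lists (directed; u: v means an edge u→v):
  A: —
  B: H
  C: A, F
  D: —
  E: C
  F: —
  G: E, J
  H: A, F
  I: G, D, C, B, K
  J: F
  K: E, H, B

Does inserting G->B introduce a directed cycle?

No

Adding G→B creates a cycle iff B can already reach G.
Explore from B: no path reaches G. The graph stays acyclic.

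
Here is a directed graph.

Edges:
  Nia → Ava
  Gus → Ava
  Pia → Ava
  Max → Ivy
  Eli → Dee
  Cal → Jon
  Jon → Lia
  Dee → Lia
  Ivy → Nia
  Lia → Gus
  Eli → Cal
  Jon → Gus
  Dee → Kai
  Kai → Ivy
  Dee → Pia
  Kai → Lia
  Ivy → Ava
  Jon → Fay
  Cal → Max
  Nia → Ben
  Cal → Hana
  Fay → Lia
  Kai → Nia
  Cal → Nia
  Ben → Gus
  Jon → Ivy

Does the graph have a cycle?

DFS with white/gray/black marking, starting from Cal:
Cal gray
  Max gray
    Ivy gray
      Ava gray
      Ava black
      Nia gray
        Ben gray
          Gus gray
            Gus→Ava: Ava black — skip
          Gus black
        Ben black
        Nia→Ava: Ava black — skip
      Nia black
    Ivy black
  Max black
  Jon gray
    Jon→Gus: Gus black — skip
    Lia gray
      Lia→Gus: Gus black — skip
    Lia black
    Fay gray
      Fay→Lia: Lia black — skip
    Fay black
    Jon→Ivy: Ivy black — skip
  Jon black
  Hana gray
  Hana black
  Cal→Nia: Nia black — skip
Cal black
Dee gray
  Kai gray
    Kai→Ivy: Ivy black — skip
    Kai→Lia: Lia black — skip
    Kai→Nia: Nia black — skip
  Kai black
  Dee→Lia: Lia black — skip
  Pia gray
    Pia→Ava: Ava black — skip
  Pia black
Dee black
Eli gray
  Eli→Dee: Dee black — skip
  Eli→Cal: Cal black — skip
Eli black
Every edge goes to a white or black vertex — no back edge, so the graph is acyclic.

No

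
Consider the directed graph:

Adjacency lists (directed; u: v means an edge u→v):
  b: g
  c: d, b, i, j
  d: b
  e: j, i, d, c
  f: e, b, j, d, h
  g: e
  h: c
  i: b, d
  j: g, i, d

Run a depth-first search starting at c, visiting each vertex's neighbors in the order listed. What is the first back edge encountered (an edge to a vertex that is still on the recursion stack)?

j→g

DFS from c (visiting each vertex's neighbors in the order listed); mark gray on enter, black on exit:
c gray
  d gray
    b gray
      g gray
        e gray
          j gray
            j→g: g is gray → back edge
First back edge: j → g.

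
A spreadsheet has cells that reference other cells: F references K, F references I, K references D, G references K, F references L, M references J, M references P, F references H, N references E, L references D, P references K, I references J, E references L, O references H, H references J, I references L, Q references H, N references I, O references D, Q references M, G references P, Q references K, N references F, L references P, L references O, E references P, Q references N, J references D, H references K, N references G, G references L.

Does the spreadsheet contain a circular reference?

DFS with white/gray/black marking, starting from O:
O gray
  D gray
  D black
  H gray
    J gray
      J→D: D black — skip
    J black
    K gray
      K→D: D black — skip
    K black
  H black
O black
E gray
  P gray
    P→K: K black — skip
  P black
  L gray
    L→P: P black — skip
    L→O: O black — skip
    L→D: D black — skip
  L black
E black
F gray
  F→K: K black — skip
  F→L: L black — skip
  F→H: H black — skip
  I gray
    I→J: J black — skip
    I→L: L black — skip
  I black
F black
G gray
  G→L: L black — skip
  G→K: K black — skip
  G→P: P black — skip
G black
M gray
  M→P: P black — skip
  M→J: J black — skip
M black
N gray
  N→F: F black — skip
  N→I: I black — skip
  N→E: E black — skip
  N→G: G black — skip
N black
Q gray
  Q→K: K black — skip
  Q→M: M black — skip
  Q→H: H black — skip
  Q→N: N black — skip
Q black
Every edge goes to a white or black vertex — no back edge, so the graph is acyclic.

No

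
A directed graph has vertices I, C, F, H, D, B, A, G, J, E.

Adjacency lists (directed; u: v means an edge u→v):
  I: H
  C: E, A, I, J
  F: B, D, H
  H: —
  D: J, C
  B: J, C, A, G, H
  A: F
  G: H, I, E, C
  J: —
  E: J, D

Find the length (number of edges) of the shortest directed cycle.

3

For each vertex v, BFS finds the shortest path from v back to v.
The shortest such closed walk is B → A → F → B, length 3.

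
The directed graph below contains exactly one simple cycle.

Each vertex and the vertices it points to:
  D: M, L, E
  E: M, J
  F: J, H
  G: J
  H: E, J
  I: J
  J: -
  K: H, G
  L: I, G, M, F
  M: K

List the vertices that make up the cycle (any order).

DFS with gray/black marking from E:
E gray
  M gray
    K gray
      H gray
        H→E: E is gray → back edge
Back edge closes the cycle E → M → K → H → E; its vertices are {E, H, K, M}.

E, H, K, M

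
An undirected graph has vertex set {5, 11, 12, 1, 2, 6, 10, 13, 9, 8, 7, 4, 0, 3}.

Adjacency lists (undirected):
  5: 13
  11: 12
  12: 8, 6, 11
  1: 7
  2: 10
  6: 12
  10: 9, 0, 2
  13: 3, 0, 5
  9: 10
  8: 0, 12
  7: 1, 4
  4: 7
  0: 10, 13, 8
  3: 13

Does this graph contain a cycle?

No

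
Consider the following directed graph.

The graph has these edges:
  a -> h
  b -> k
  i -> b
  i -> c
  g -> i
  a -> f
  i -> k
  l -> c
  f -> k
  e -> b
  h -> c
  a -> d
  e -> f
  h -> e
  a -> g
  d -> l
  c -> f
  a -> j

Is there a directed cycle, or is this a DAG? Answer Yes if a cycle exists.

DFS with white/gray/black marking, starting from d:
d gray
  l gray
    c gray
      f gray
        k gray
        k black
      f black
    c black
  l black
d black
h gray
  e gray
    b gray
      b→k: k black — skip
    b black
    e→f: f black — skip
  e black
  h→c: c black — skip
h black
i gray
  i→k: k black — skip
  i→b: b black — skip
  i→c: c black — skip
i black
a gray
  g gray
    g→i: i black — skip
  g black
  a→h: h black — skip
  a→f: f black — skip
  j gray
  j black
  a→d: d black — skip
a black
Every edge goes to a white or black vertex — no back edge, so the graph is acyclic.

No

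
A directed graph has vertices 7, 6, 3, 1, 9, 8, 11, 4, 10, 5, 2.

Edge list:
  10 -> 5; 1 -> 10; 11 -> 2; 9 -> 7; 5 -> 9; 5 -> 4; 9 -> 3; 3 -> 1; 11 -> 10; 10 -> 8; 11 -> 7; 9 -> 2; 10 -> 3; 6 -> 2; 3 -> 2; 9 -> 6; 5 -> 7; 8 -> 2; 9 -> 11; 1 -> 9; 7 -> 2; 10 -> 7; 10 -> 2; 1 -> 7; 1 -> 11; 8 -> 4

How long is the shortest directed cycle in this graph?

3

For each vertex v, BFS finds the shortest path from v back to v.
The shortest such closed walk is 10 → 3 → 1 → 10, length 3.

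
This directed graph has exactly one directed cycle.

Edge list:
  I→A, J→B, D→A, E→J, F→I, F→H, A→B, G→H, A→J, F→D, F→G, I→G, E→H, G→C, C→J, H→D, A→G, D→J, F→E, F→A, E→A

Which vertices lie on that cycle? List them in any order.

DFS with gray/black marking from G:
G gray
  H gray
    D gray
      J gray
        B gray
        B black
      J black
      A gray
        A→B: B black — skip
        A→G: G is gray → back edge
Back edge closes the cycle G → H → D → A → G; its vertices are {A, D, G, H}.

A, D, G, H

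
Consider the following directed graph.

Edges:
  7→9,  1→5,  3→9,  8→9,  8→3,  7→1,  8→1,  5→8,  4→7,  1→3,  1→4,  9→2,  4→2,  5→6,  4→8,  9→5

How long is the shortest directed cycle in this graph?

3

For each vertex v, BFS finds the shortest path from v back to v.
The shortest such closed walk is 5 → 8 → 1 → 5, length 3.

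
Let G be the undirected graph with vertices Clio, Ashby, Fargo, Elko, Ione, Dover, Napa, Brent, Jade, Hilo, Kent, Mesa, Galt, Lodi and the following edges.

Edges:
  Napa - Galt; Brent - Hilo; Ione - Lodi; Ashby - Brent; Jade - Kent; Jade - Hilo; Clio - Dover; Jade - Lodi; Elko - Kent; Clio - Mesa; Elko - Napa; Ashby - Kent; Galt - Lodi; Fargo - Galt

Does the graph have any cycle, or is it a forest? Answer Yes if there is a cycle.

Yes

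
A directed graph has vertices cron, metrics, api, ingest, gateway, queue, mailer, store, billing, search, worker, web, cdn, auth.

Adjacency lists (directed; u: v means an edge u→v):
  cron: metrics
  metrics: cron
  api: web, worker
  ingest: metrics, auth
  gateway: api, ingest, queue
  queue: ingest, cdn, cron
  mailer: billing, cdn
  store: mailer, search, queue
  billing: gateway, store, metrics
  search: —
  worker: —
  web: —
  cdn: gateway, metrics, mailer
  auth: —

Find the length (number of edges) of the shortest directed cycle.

For each vertex v, BFS finds the shortest path from v back to v.
The shortest such closed walk is mailer → cdn → mailer, length 2.

2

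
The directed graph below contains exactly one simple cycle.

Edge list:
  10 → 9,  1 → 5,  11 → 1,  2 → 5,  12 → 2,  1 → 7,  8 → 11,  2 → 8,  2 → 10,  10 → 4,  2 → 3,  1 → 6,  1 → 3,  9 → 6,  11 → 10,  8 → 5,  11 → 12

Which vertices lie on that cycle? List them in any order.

DFS with gray/black marking from 11:
11 gray
  12 gray
    2 gray
      3 gray
      3 black
      8 gray
        5 gray
        5 black
        8→11: 11 is gray → back edge
Back edge closes the cycle 11 → 12 → 2 → 8 → 11; its vertices are {2, 8, 11, 12}.

2, 8, 11, 12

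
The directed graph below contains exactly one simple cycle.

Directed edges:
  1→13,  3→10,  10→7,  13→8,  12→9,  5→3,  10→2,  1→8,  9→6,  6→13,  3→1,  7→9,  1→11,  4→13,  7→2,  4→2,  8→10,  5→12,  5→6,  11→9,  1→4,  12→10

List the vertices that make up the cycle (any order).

DFS with gray/black marking from 10:
10 gray
  2 gray
  2 black
  7 gray
    9 gray
      6 gray
        13 gray
          8 gray
            8→10: 10 is gray → back edge
Back edge closes the cycle 10 → 7 → 9 → 6 → 13 → 8 → 10; its vertices are {6, 7, 8, 9, 10, 13}.

6, 7, 8, 9, 10, 13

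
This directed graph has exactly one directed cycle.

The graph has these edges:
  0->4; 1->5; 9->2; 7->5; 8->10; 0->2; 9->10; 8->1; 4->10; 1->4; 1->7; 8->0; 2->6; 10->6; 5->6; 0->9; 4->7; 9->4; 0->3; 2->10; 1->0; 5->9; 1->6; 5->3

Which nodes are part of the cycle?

4, 5, 7, 9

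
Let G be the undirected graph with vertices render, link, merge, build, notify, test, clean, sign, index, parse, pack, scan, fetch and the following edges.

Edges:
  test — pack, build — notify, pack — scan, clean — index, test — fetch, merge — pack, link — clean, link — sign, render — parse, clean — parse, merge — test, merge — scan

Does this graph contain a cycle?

Yes

DFS, tracking each vertex's parent; an edge to a visited non-parent vertex closes a cycle.
Start from sign:
visit sign (parent –)
  visit link (parent sign)
    visit clean (parent link)
      clean–link: parent, skip
      visit parse (parent clean)
        visit render (parent parse)
          render–parse: parent, skip
        parse–clean: parent, skip
      visit index (parent clean)
        index–clean: parent, skip
    link–sign: parent, skip
visit merge (parent –)
  visit scan (parent merge)
    visit pack (parent scan)
      pack–scan: parent, skip
      pack–merge: merge visited and ≠ parent → cycle
Cycle: merge – scan – pack – merge.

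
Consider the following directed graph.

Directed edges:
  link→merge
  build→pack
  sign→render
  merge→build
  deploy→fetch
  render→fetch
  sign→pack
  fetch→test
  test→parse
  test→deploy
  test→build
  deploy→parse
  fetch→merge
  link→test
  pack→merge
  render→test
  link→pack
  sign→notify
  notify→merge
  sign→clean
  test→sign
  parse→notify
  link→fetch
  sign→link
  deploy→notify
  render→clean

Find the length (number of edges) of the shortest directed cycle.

3

For each vertex v, BFS finds the shortest path from v back to v.
The shortest such closed walk is test → deploy → fetch → test, length 3.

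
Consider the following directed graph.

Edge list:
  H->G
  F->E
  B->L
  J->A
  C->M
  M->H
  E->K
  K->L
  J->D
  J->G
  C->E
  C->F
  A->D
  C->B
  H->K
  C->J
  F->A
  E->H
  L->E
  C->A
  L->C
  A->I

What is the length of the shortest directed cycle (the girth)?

3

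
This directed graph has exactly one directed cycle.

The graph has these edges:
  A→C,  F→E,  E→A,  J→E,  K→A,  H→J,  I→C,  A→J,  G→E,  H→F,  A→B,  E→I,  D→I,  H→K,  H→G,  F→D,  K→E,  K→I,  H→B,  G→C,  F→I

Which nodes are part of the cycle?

DFS with gray/black marking from A:
A gray
  J gray
    E gray
      E→A: A is gray → back edge
Back edge closes the cycle A → J → E → A; its vertices are {A, E, J}.

A, E, J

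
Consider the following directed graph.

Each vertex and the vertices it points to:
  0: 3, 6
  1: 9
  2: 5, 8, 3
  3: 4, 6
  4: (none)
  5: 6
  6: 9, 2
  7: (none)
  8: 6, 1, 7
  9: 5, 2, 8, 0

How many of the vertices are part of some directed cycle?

8

A vertex is on a directed cycle iff it belongs to a strongly connected component of size ≥ 2 (or has a self-loop).
The vertices on cycles are {0, 1, 2, 3, 5, 6, 8, 9} — 8 in total.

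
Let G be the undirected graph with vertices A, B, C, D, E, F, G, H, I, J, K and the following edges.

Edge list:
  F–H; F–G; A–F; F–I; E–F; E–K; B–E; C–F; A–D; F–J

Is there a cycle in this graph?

No

DFS, tracking each vertex's parent; an edge to a visited non-parent vertex closes a cycle.
Start from H:
visit H (parent –)
  visit F (parent H)
    visit A (parent F)
      visit D (parent A)
        D–A: parent, skip
      A–F: parent, skip
    F–H: parent, skip
    visit C (parent F)
      C–F: parent, skip
    visit E (parent F)
      visit B (parent E)
        B–E: parent, skip
      E–F: parent, skip
      visit K (parent E)
        K–E: parent, skip
    visit J (parent F)
      J–F: parent, skip
    visit I (parent F)
      I–F: parent, skip
    visit G (parent F)
      G–F: parent, skip
No non-parent visited neighbor found — the graph is a forest.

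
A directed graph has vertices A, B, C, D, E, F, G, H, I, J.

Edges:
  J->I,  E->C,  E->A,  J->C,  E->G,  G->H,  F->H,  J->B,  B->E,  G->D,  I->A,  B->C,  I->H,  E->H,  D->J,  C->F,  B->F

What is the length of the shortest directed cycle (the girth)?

5

For each vertex v, BFS finds the shortest path from v back to v.
The shortest such closed walk is J → B → E → G → D → J, length 5.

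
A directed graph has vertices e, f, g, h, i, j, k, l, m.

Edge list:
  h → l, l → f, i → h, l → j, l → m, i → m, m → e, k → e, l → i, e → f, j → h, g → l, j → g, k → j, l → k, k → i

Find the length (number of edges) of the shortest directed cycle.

3

For each vertex v, BFS finds the shortest path from v back to v.
The shortest such closed walk is i → h → l → i, length 3.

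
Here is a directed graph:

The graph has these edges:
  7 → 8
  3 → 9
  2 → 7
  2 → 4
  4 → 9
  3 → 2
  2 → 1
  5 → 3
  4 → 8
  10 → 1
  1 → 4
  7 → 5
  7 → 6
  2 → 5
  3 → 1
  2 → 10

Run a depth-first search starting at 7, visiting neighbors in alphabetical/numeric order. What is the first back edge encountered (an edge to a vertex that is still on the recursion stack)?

2->5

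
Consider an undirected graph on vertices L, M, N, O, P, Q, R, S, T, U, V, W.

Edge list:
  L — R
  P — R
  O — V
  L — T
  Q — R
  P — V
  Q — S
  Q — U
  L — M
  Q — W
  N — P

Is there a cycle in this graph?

DFS, tracking each vertex's parent; an edge to a visited non-parent vertex closes a cycle.
Start from N:
visit N (parent –)
  visit P (parent N)
    P–N: parent, skip
    visit R (parent P)
      R–P: parent, skip
      visit L (parent R)
        L–R: parent, skip
        visit M (parent L)
          M–L: parent, skip
        visit T (parent L)
          T–L: parent, skip
      visit Q (parent R)
        visit U (parent Q)
          U–Q: parent, skip
        visit S (parent Q)
          S–Q: parent, skip
        visit W (parent Q)
          W–Q: parent, skip
        Q–R: parent, skip
    visit V (parent P)
      V–P: parent, skip
      visit O (parent V)
        O–V: parent, skip
No non-parent visited neighbor found — the graph is a forest.

No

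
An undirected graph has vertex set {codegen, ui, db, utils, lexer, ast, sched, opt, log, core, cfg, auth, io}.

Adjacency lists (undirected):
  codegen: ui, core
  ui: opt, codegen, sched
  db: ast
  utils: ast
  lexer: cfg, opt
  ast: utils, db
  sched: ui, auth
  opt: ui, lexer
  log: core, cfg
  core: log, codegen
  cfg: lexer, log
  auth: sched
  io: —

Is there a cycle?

DFS, tracking each vertex's parent; an edge to a visited non-parent vertex closes a cycle.
Start from cfg:
visit cfg (parent –)
  visit lexer (parent cfg)
    lexer–cfg: parent, skip
    visit opt (parent lexer)
      visit ui (parent opt)
        ui–opt: parent, skip
        visit codegen (parent ui)
          codegen–ui: parent, skip
          visit core (parent codegen)
            visit log (parent core)
              log–core: parent, skip
              log–cfg: cfg visited and ≠ parent → cycle
Cycle: cfg – lexer – opt – ui – codegen – core – log – cfg.

Yes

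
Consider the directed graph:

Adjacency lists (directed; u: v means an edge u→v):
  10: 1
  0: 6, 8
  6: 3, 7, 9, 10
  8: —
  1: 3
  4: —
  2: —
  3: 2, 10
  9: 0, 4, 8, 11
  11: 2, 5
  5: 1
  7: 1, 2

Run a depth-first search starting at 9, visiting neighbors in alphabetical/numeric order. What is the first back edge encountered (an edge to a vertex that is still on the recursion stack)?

1->3

DFS from 9 (visiting neighbors in alphabetical/numeric order); mark gray on enter, black on exit:
9 gray
  0 gray
    6 gray
      3 gray
        2 gray
        2 black
        10 gray
          1 gray
            1→3: 3 is gray → back edge
First back edge: 1 → 3.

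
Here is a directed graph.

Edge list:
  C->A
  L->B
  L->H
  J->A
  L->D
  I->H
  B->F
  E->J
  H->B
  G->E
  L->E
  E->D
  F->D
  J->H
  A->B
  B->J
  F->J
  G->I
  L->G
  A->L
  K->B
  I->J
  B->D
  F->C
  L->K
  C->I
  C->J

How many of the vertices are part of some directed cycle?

11

A vertex is on a directed cycle iff it belongs to a strongly connected component of size ≥ 2 (or has a self-loop).
The vertices on cycles are {A, B, C, E, F, G, H, I, J, K, L} — 11 in total.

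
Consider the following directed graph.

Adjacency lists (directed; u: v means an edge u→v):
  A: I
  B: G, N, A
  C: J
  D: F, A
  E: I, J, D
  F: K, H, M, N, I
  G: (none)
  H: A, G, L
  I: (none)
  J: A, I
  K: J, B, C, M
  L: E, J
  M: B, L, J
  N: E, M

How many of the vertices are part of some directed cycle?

9

A vertex is on a directed cycle iff it belongs to a strongly connected component of size ≥ 2 (or has a self-loop).
The vertices on cycles are {B, D, E, F, H, K, L, M, N} — 9 in total.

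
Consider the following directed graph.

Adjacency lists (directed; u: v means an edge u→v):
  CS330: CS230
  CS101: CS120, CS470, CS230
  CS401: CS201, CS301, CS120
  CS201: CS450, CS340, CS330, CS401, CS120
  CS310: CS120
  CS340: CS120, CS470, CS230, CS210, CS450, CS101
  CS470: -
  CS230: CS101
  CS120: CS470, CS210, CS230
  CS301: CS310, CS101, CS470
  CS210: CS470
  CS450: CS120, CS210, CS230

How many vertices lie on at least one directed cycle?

A vertex is on a directed cycle iff it belongs to a strongly connected component of size ≥ 2 (or has a self-loop).
The vertices on cycles are {CS101, CS120, CS201, CS230, CS401} — 5 in total.

5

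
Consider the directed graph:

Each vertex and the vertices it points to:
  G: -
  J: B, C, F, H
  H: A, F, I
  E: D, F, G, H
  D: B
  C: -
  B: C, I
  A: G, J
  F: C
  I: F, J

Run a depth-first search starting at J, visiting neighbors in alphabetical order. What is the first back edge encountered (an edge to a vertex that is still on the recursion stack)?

I→J

DFS from J (visiting neighbors in alphabetical order); mark gray on enter, black on exit:
J gray
  B gray
    C gray
    C black
    I gray
      F gray
        F→C: C black — skip
      F black
      I→J: J is gray → back edge
First back edge: I → J.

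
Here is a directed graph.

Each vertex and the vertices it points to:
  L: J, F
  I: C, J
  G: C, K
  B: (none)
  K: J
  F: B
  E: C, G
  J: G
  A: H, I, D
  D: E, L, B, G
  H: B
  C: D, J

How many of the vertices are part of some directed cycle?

7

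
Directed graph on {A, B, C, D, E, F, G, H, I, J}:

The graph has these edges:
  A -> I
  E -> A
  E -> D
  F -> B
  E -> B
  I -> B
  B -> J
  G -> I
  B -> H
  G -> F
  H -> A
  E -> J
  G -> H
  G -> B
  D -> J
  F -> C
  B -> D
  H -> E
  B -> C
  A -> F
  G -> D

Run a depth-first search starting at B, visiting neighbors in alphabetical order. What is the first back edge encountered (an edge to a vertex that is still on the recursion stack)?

DFS from B (visiting neighbors in alphabetical order); mark gray on enter, black on exit:
B gray
  C gray
  C black
  D gray
    J gray
    J black
  D black
  H gray
    A gray
      F gray
        F→B: B is gray → back edge
First back edge: F → B.

F→B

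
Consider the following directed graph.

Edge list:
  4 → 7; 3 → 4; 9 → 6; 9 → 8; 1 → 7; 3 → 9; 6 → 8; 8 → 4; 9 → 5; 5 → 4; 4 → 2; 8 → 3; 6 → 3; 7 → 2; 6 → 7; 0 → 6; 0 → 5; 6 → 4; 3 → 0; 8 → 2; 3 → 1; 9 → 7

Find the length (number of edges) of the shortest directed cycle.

3

For each vertex v, BFS finds the shortest path from v back to v.
The shortest such closed walk is 6 → 3 → 0 → 6, length 3.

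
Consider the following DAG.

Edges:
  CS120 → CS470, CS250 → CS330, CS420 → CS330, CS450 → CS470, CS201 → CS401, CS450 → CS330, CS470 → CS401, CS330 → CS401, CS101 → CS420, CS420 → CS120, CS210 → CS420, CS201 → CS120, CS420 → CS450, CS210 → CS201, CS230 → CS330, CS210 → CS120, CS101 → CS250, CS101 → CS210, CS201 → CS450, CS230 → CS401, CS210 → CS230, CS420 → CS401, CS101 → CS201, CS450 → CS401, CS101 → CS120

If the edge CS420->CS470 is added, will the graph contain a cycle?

No

Adding CS420→CS470 creates a cycle iff CS470 can already reach CS420.
Explore from CS470: no path reaches CS420. The graph stays acyclic.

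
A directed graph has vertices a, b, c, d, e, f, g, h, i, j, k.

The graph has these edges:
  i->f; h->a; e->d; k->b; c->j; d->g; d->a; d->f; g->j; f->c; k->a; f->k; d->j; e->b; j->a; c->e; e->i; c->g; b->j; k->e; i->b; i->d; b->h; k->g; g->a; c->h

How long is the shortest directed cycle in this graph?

For each vertex v, BFS finds the shortest path from v back to v.
The shortest such closed walk is e → d → f → c → e, length 4.

4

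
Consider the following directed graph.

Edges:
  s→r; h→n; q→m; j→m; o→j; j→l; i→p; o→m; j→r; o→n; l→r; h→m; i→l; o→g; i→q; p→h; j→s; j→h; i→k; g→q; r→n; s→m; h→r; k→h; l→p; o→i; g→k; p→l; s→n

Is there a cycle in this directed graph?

DFS with white/gray/black marking, starting from n:
n gray
n black
h gray
  m gray
  m black
  h→n: n black — skip
  r gray
    r→n: n black — skip
  r black
h black
i gray
  q gray
    q→m: m black — skip
  q black
  k gray
    k→h: h black — skip
  k black
  p gray
    p→h: h black — skip
    l gray
      l→r: r black — skip
      l→p: p is gray → back edge
Back edge found, so a cycle exists: p → l → p.

Yes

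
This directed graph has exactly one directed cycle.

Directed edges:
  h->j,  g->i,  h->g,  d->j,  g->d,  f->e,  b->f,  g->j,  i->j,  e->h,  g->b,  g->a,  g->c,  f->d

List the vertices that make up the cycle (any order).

b, e, f, g, h

DFS with gray/black marking from g:
g gray
  i gray
    j gray
    j black
  i black
  b gray
    f gray
      e gray
        h gray
          h→g: g is gray → back edge
Back edge closes the cycle g → b → f → e → h → g; its vertices are {b, e, f, g, h}.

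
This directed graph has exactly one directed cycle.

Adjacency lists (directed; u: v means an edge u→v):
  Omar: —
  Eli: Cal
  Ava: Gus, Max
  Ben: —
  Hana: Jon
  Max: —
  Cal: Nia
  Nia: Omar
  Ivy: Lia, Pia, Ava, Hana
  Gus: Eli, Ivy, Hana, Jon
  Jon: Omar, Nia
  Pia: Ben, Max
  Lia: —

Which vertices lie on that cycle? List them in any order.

Ava, Gus, Ivy

DFS with gray/black marking from Ivy:
Ivy gray
  Lia gray
  Lia black
  Pia gray
    Ben gray
    Ben black
    Max gray
    Max black
  Pia black
  Ava gray
    Gus gray
      Eli gray
        Cal gray
          Nia gray
            Omar gray
            Omar black
          Nia black
        Cal black
      Eli black
      Gus→Ivy: Ivy is gray → back edge
Back edge closes the cycle Ivy → Ava → Gus → Ivy; its vertices are {Ava, Gus, Ivy}.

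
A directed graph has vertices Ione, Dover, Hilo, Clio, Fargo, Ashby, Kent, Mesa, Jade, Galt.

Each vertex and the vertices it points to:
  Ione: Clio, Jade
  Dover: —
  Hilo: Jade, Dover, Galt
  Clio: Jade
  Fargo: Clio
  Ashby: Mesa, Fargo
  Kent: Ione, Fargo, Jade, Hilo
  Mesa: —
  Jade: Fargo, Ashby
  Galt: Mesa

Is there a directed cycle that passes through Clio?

Yes

Clio is on a cycle iff Clio can reach itself via ≥1 edge.
Clio → Jade → Fargo → Clio — yes.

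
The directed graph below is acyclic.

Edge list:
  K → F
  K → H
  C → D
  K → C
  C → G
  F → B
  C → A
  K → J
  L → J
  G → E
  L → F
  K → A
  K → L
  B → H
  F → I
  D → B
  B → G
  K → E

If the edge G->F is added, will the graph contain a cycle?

Adding G→F creates a cycle iff F can already reach G.
Path from F: F → B → G.
So F → … → G → F is a cycle.

Yes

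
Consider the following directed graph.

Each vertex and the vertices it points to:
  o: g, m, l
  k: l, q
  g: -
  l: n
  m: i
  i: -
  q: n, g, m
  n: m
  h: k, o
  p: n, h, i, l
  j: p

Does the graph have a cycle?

No

DFS with white/gray/black marking, starting from g:
g gray
g black
o gray
  o→g: g black — skip
  m gray
    i gray
    i black
  m black
  l gray
    n gray
      n→m: m black — skip
    n black
  l black
o black
k gray
  k→l: l black — skip
  q gray
    q→n: n black — skip
    q→g: g black — skip
    q→m: m black — skip
  q black
k black
h gray
  h→k: k black — skip
  h→o: o black — skip
h black
p gray
  p→n: n black — skip
  p→h: h black — skip
  p→i: i black — skip
  p→l: l black — skip
p black
j gray
  j→p: p black — skip
j black
Every edge goes to a white or black vertex — no back edge, so the graph is acyclic.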